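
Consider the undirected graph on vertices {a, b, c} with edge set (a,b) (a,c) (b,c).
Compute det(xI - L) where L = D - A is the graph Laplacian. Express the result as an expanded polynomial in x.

x^3 - 6x^2 + 9x

Each diagonal entry of L is the vertex degree and each off-diagonal entry is -1 where an edge is present, 0 otherwise; in the order [a, b, c] the diagonal is [2, 2, 2]. The eigenvalues of L are [0, 3, 3]; the characteristic polynomial is the product of (x - lambda_i), which multiplies out to x^3 - 6x^2 + 9x. The constant term is 0 because L is singular (the all-ones vector lies in its kernel). The largest eigenvalue, 3, is at most the vertex count 3.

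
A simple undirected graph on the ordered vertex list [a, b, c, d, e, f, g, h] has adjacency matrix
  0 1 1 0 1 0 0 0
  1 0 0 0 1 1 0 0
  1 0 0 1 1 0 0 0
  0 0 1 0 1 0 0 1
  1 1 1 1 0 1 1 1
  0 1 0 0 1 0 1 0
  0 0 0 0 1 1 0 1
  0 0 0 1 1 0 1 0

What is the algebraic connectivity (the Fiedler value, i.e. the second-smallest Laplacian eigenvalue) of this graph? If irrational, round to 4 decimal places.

Reading degrees in the order [a, b, c, d, e, f, g, h] gives [3, 3, 3, 3, 7, 3, 3, 3]; set D = diag(3, 3, 3, 3, 7, 3, 3, 3) and form L = D - A. The smallest Laplacian eigenvalue is always 0. The next one, lambda_2 = 1.7530, measures how hard the graph is to disconnect: larger values mean better connectivity. There is one zero in the spectrum, matching the 1 component.

1.7530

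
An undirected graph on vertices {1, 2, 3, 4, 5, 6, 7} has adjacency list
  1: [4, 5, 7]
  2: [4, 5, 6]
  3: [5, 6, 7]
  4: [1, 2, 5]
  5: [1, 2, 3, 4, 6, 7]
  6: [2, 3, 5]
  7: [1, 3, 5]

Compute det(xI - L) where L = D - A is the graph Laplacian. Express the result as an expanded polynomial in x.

With the vertex order [1, 2, 3, 4, 5, 6, 7], the degrees are [3, 3, 3, 3, 6, 3, 3], giving D = diag(3, 3, 3, 3, 6, 3, 3) and L = D - A. The eigenvalues of L are [0, 2, 2, 4, 4, 5, 7]; the characteristic polynomial is the product of (x - lambda_i), which multiplies out to x^7 - 24x^6 + 231x^5 - 1140x^4 + 3036x^3 - 4128x^2 + 2240x. The coefficient of x^6 equals -trace(L) = -24, matching the sum of degrees. There is one zero in the spectrum, matching the 1 component.

x^7 - 24x^6 + 231x^5 - 1140x^4 + 3036x^3 - 4128x^2 + 2240x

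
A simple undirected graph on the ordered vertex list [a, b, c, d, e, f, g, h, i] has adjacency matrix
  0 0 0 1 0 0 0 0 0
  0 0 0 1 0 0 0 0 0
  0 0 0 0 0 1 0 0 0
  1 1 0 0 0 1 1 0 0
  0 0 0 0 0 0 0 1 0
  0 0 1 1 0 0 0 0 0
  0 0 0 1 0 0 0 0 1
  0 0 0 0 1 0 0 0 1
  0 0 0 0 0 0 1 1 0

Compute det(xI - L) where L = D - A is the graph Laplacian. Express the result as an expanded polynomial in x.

x^9 - 16x^8 + 102x^7 - 336x^6 + 619x^5 - 644x^4 + 363x^3 - 98x^2 + 9x

With the vertex order [a, b, c, d, e, f, g, h, i], the degrees are [1, 1, 1, 4, 1, 2, 2, 2, 2], giving D = diag(1, 1, 1, 4, 1, 2, 2, 2, 2) and L = D - A. Computing det(xI - L) by cofactor expansion (or equivalently via sum-over-permutations) gives x^9 - 16x^8 + 102x^7 - 336x^6 + 619x^5 - 644x^4 + 363x^3 - 98x^2 + 9x. The constant term is 0 because L is singular (the all-ones vector lies in its kernel). There is one zero in the spectrum, matching the 1 component. The largest eigenvalue, 5.1743, is at most the vertex count 9.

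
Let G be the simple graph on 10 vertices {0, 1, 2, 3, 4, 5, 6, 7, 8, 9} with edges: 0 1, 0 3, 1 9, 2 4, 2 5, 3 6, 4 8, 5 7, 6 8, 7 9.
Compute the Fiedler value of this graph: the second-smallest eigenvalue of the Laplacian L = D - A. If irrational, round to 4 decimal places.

With the vertex order [0, 1, 2, 3, 4, 5, 6, 7, 8, 9], the degrees are [2, 2, 2, 2, 2, 2, 2, 2, 2, 2], giving D = diag(2, 2, 2, 2, 2, 2, 2, 2, 2, 2) and L = D - A. The smallest Laplacian eigenvalue is always 0. The next one, lambda_2 = 0.3820, measures how hard the graph is to disconnect: larger values mean better connectivity. By the matrix-tree theorem the graph has (1/10) * product of the nonzero eigenvalues = 10 spanning trees.

0.3820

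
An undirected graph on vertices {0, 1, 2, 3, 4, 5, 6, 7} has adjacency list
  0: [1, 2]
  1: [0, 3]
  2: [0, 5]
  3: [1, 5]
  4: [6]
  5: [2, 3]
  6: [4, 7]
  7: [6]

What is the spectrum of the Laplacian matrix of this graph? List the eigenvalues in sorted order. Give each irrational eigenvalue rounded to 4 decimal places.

[0, 0, 1, 1.3820, 1.3820, 3, 3.6180, 3.6180]

With the vertex order [0, 1, 2, 3, 4, 5, 6, 7], the degrees are [2, 2, 2, 2, 1, 2, 2, 1], giving D = diag(2, 2, 2, 2, 1, 2, 2, 1) and L = D - A. L is symmetric positive semidefinite, so every eigenvalue is real and nonnegative. The 2 zero eigenvalues correspond to the 2 connected components. There are 2 zeros in the spectrum, matching the 2 components.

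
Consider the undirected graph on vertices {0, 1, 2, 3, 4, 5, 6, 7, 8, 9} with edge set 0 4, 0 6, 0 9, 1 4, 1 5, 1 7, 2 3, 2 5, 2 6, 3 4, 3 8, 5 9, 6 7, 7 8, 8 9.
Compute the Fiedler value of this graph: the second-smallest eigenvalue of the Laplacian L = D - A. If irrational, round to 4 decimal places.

Each diagonal entry of L is the vertex degree and each off-diagonal entry is -1 where an edge is present, 0 otherwise; in the order [0, 1, 2, 3, 4, 5, 6, 7, 8, 9] the diagonal is [3, 3, 3, 3, 3, 3, 3, 3, 3, 3]. The sorted Laplacian eigenvalues are [0, 2, 2, 2, 2, 2, 5, 5, 5, 5]; the algebraic connectivity is the second entry, 2.

2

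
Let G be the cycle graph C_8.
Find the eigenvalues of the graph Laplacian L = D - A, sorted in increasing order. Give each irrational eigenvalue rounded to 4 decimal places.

[0, 0.5858, 0.5858, 2, 2, 3.4142, 3.4142, 4]

The graph has 8 vertices and degree multiset [2, 2, 2, 2, 2, 2, 2, 2]; D is the diagonal matrix of degrees and L = D - A. Diagonalising L (or applying a numerical eigensolver to the 8x8 matrix) gives the spectrum above. By the matrix-tree theorem the graph has (1/8) * product of the nonzero eigenvalues = 8 spanning trees.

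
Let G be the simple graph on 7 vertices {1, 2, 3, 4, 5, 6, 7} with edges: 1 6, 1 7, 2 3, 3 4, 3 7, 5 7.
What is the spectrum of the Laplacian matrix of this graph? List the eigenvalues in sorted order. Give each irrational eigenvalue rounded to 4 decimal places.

With the vertex order [1, 2, 3, 4, 5, 6, 7], the degrees are [2, 1, 3, 1, 1, 1, 3], giving D = diag(2, 1, 3, 1, 1, 1, 3) and L = D - A. The multiplicity of 0 as a Laplacian eigenvalue equals the number of connected components.

[0, 0.3217, 0.6802, 1, 2.1397, 3.2297, 4.6287]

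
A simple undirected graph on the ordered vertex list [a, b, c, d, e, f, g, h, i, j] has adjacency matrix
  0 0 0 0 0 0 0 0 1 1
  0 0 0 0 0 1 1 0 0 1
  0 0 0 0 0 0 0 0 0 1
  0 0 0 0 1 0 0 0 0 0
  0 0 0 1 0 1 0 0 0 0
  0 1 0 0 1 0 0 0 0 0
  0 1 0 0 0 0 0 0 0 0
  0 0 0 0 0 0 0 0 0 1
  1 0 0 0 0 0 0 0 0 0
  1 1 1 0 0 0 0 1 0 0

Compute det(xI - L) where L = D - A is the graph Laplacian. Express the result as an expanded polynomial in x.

With the vertex order [a, b, c, d, e, f, g, h, i, j], the degrees are [2, 3, 1, 1, 2, 2, 1, 1, 1, 4], giving D = diag(2, 3, 1, 1, 2, 2, 1, 1, 1, 4) and L = D - A. Computing det(xI - L) by cofactor expansion (or equivalently via sum-over-permutations) gives x^10 - 18x^9 + 132x^8 - 514x^7 + 1161x^6 - 1562x^5 + 1239x^4 - 552x^3 + 123x^2 - 10x. The coefficient of x^9 equals -trace(L) = -18, matching the sum of degrees. By the matrix-tree theorem the graph has (1/10) * product of the nonzero eigenvalues = 1 spanning tree.

x^10 - 18x^9 + 132x^8 - 514x^7 + 1161x^6 - 1562x^5 + 1239x^4 - 552x^3 + 123x^2 - 10x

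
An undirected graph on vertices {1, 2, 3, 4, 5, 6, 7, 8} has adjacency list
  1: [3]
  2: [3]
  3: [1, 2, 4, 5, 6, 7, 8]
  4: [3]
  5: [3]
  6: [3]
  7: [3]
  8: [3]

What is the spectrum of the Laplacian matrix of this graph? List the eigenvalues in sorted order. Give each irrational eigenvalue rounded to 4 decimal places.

With the vertex order [1, 2, 3, 4, 5, 6, 7, 8], the degrees are [1, 1, 7, 1, 1, 1, 1, 1], giving D = diag(1, 1, 7, 1, 1, 1, 1, 1) and L = D - A. L is symmetric positive semidefinite, so every eigenvalue is real and nonnegative. The single zero eigenvalue shows the graph is connected. There is one zero in the spectrum, matching the 1 component.

[0, 1, 1, 1, 1, 1, 1, 8]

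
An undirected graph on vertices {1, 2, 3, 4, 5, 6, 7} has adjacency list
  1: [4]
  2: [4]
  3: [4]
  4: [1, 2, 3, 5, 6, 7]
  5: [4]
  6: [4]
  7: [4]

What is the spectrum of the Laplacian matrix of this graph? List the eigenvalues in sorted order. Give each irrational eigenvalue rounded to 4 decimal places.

[0, 1, 1, 1, 1, 1, 7]

With the vertex order [1, 2, 3, 4, 5, 6, 7], the degrees are [1, 1, 1, 6, 1, 1, 1], giving D = diag(1, 1, 1, 6, 1, 1, 1) and L = D - A. Diagonalising L (or applying a numerical eigensolver to the 7x7 matrix) gives the spectrum above. The single zero eigenvalue shows the graph is connected. The largest eigenvalue, 7, is at most the vertex count 7.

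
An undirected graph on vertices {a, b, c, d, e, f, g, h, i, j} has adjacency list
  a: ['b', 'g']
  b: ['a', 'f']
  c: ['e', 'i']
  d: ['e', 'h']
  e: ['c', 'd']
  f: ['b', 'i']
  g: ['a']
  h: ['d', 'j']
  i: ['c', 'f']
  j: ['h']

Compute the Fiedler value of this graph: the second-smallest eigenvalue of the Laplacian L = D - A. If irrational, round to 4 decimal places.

0.0979

With the vertex order [a, b, c, d, e, f, g, h, i, j], the degrees are [2, 2, 2, 2, 2, 2, 1, 2, 2, 1], giving D = diag(2, 2, 2, 2, 2, 2, 1, 2, 2, 1) and L = D - A. The sorted Laplacian eigenvalues are [0, 0.0979, 0.3820, 0.8244, 1.3820, 2, 2.6180, 3.1756, 3.6180, 3.9021]; the algebraic connectivity is the second entry, 0.0979. By the matrix-tree theorem the graph has (1/10) * product of the nonzero eigenvalues = 1 spanning tree.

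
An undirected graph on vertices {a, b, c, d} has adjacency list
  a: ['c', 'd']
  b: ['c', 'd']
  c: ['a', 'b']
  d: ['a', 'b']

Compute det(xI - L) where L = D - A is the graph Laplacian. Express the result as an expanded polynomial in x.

x^4 - 8x^3 + 20x^2 - 16x

Each diagonal entry of L is the vertex degree and each off-diagonal entry is -1 where an edge is present, 0 otherwise; in the order [a, b, c, d] the diagonal is [2, 2, 2, 2]. The eigenvalues of L are [0, 2, 2, 4]; the characteristic polynomial is the product of (x - lambda_i), which multiplies out to x^4 - 8x^3 + 20x^2 - 16x. Since p(0) = det(-L) = 0, x divides p(x). There is one zero in the spectrum, matching the 1 component.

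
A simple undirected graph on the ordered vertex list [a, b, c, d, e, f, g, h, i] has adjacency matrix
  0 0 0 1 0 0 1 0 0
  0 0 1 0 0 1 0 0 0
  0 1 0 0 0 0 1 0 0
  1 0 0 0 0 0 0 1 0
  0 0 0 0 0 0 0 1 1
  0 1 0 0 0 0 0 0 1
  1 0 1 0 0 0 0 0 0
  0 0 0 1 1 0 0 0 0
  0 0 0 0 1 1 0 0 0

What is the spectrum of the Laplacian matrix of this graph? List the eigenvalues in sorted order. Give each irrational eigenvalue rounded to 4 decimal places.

[0, 0.4679, 0.4679, 1.6527, 1.6527, 3, 3, 3.8794, 3.8794]

With the vertex order [a, b, c, d, e, f, g, h, i], the degrees are [2, 2, 2, 2, 2, 2, 2, 2, 2], giving D = diag(2, 2, 2, 2, 2, 2, 2, 2, 2) and L = D - A. The multiplicity of 0 as a Laplacian eigenvalue equals the number of connected components. The single zero eigenvalue shows the graph is connected. The largest eigenvalue, 3.8794, is at most the vertex count 9. There is one zero in the spectrum, matching the 1 component.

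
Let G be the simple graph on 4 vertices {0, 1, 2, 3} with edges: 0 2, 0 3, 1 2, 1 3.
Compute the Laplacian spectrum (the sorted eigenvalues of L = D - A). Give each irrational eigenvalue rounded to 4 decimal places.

[0, 2, 2, 4]

With the vertex order [0, 1, 2, 3], the degrees are [2, 2, 2, 2], giving D = diag(2, 2, 2, 2) and L = D - A. L is symmetric positive semidefinite, so every eigenvalue is real and nonnegative. By the matrix-tree theorem the graph has (1/4) * product of the nonzero eigenvalues = 4 spanning trees. The largest eigenvalue, 4, is at most the vertex count 4.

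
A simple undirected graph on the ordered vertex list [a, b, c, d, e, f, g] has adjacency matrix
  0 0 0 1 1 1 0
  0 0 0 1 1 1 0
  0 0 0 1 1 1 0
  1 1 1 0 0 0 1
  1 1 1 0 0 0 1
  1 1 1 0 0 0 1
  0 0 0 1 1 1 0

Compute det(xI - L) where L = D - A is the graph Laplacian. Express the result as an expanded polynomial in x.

x^7 - 24x^6 + 234x^5 - 1192x^4 + 3357x^3 - 4968x^2 + 3024x

Reading degrees in the order [a, b, c, d, e, f, g] gives [3, 3, 3, 4, 4, 4, 3]; set D = diag(3, 3, 3, 4, 4, 4, 3) and form L = D - A. L has integer entries, so p(x) = det(xI - L) has integer coefficients. Expanding the determinant yields x^7 - 24x^6 + 234x^5 - 1192x^4 + 3357x^3 - 4968x^2 + 3024x. The coefficient of x^6 equals -trace(L) = -24, matching the sum of degrees.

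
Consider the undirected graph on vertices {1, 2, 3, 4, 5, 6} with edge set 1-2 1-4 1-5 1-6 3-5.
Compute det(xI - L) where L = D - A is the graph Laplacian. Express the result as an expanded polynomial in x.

With the vertex order [1, 2, 3, 4, 5, 6], the degrees are [4, 1, 1, 1, 2, 1], giving D = diag(4, 1, 1, 1, 2, 1) and L = D - A. L has integer entries, so p(x) = det(xI - L) has integer coefficients. Expanding the determinant yields x^6 - 10x^5 + 33x^4 - 46x^3 + 28x^2 - 6x. The constant term is 0 because L is singular (the all-ones vector lies in its kernel).

x^6 - 10x^5 + 33x^4 - 46x^3 + 28x^2 - 6x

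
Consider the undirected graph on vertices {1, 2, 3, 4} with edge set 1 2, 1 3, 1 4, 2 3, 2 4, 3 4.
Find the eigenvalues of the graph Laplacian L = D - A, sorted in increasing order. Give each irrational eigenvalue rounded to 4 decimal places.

Each diagonal entry of L is the vertex degree and each off-diagonal entry is -1 where an edge is present, 0 otherwise; in the order [1, 2, 3, 4] the diagonal is [3, 3, 3, 3]. L is symmetric positive semidefinite, so every eigenvalue is real and nonnegative. The single zero eigenvalue shows the graph is connected. The largest eigenvalue, 4, is at most the vertex count 4.

[0, 4, 4, 4]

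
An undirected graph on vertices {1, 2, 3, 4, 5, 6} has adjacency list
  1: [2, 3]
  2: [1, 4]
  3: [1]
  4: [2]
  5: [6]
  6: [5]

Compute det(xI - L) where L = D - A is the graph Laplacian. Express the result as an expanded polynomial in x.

With the vertex order [1, 2, 3, 4, 5, 6], the degrees are [2, 2, 1, 1, 1, 1], giving D = diag(2, 2, 1, 1, 1, 1) and L = D - A. Computing det(xI - L) by cofactor expansion (or equivalently via sum-over-permutations) gives x^6 - 8x^5 + 22x^4 - 24x^3 + 8x^2. Since p(0) = det(-L) = 0, x divides p(x). The eigenvalues sum to 8, which equals trace(L) = 2|E|. There are 2 zeros in the spectrum, matching the 2 components.

x^6 - 8x^5 + 22x^4 - 24x^3 + 8x^2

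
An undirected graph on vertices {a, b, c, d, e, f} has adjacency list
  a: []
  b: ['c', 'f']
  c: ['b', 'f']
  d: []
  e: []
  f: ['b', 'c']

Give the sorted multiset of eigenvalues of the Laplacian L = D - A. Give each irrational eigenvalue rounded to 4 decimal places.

[0, 0, 0, 0, 3, 3]

Each diagonal entry of L is the vertex degree and each off-diagonal entry is -1 where an edge is present, 0 otherwise; in the order [a, b, c, d, e, f] the diagonal is [0, 2, 2, 0, 0, 2]. Diagonalising L (or applying a numerical eigensolver to the 6x6 matrix) gives the spectrum above. The 4 zero eigenvalues correspond to the 4 connected components.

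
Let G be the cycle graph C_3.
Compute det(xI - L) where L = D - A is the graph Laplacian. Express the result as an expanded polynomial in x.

x^3 - 6x^2 + 9x

The graph has 3 vertices and degree multiset [2, 2, 2]; D is the diagonal matrix of degrees and L = D - A. Computing det(xI - L) by cofactor expansion (or equivalently via sum-over-permutations) gives x^3 - 6x^2 + 9x. The constant term is 0 because L is singular (the all-ones vector lies in its kernel). By the matrix-tree theorem the graph has (1/3) * product of the nonzero eigenvalues = 3 spanning trees. There is one zero in the spectrum, matching the 1 component.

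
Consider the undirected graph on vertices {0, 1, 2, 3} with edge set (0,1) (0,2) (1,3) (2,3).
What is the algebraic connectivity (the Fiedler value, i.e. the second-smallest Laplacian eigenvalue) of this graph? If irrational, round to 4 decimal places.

With the vertex order [0, 1, 2, 3], the degrees are [2, 2, 2, 2], giving D = diag(2, 2, 2, 2) and L = D - A. The sorted Laplacian eigenvalues are [0, 2, 2, 4]; the algebraic connectivity is the second entry, 2.

2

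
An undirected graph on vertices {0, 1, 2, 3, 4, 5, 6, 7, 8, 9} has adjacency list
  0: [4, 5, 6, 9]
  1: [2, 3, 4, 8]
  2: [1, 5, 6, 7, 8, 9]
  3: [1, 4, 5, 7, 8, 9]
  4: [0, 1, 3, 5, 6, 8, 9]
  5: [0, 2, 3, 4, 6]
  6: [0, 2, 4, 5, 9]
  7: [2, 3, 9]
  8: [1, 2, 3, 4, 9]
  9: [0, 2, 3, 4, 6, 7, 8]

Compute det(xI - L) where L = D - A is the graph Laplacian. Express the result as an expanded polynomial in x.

Each diagonal entry of L is the vertex degree and each off-diagonal entry is -1 where an edge is present, 0 otherwise; in the order [0, 1, 2, 3, 4, 5, 6, 7, 8, 9] the diagonal is [4, 4, 6, 6, 7, 5, 5, 3, 5, 7]. Computing det(xI - L) by cofactor expansion (or equivalently via sum-over-permutations) gives x^10 - 52x^9 + 1183x^8 - 15440x^7 + 127273x^6 - 686316x^5 + 2417729x^4 - 5356794x^3 + 6761908x^2 - 3698940x. Since p(0) = det(-L) = 0, x divides p(x). There is one zero in the spectrum, matching the 1 component. By the matrix-tree theorem the graph has (1/10) * product of the nonzero eigenvalues = 369894 spanning trees.

x^10 - 52x^9 + 1183x^8 - 15440x^7 + 127273x^6 - 686316x^5 + 2417729x^4 - 5356794x^3 + 6761908x^2 - 3698940x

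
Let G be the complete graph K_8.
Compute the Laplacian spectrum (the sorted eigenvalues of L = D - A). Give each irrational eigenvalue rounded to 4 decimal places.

The graph has 8 vertices and degree multiset [7, 7, 7, 7, 7, 7, 7, 7]; D is the diagonal matrix of degrees and L = D - A. L is symmetric positive semidefinite, so every eigenvalue is real and nonnegative. The single zero eigenvalue shows the graph is connected. There is one zero in the spectrum, matching the 1 component. By the matrix-tree theorem the graph has (1/8) * product of the nonzero eigenvalues = 262144 spanning trees.

[0, 8, 8, 8, 8, 8, 8, 8]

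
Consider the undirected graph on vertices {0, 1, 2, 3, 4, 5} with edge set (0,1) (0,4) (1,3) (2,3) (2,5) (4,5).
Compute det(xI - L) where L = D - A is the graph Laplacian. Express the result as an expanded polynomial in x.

Each diagonal entry of L is the vertex degree and each off-diagonal entry is -1 where an edge is present, 0 otherwise; in the order [0, 1, 2, 3, 4, 5] the diagonal is [2, 2, 2, 2, 2, 2]. Computing det(xI - L) by cofactor expansion (or equivalently via sum-over-permutations) gives x^6 - 12x^5 + 54x^4 - 112x^3 + 105x^2 - 36x. Since p(0) = det(-L) = 0, x divides p(x). There is one zero in the spectrum, matching the 1 component. The largest eigenvalue, 4, is at most the vertex count 6.

x^6 - 12x^5 + 54x^4 - 112x^3 + 105x^2 - 36x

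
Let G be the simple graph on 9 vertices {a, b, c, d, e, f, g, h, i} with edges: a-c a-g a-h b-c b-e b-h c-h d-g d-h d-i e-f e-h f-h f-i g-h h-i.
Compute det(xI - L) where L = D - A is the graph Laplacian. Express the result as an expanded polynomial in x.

x^9 - 32x^8 + 428x^7 - 3136x^6 + 13786x^5 - 37232x^4 + 60276x^3 - 53424x^2 + 19845x

Each diagonal entry of L is the vertex degree and each off-diagonal entry is -1 where an edge is present, 0 otherwise; in the order [a, b, c, d, e, f, g, h, i] the diagonal is [3, 3, 3, 3, 3, 3, 3, 8, 3]. L has integer entries, so p(x) = det(xI - L) has integer coefficients. Expanding the determinant yields x^9 - 32x^8 + 428x^7 - 3136x^6 + 13786x^5 - 37232x^4 + 60276x^3 - 53424x^2 + 19845x. The coefficient of x^8 equals -trace(L) = -32, matching the sum of degrees. There is one zero in the spectrum, matching the 1 component. The eigenvalues sum to 32, which equals trace(L) = 2|E|.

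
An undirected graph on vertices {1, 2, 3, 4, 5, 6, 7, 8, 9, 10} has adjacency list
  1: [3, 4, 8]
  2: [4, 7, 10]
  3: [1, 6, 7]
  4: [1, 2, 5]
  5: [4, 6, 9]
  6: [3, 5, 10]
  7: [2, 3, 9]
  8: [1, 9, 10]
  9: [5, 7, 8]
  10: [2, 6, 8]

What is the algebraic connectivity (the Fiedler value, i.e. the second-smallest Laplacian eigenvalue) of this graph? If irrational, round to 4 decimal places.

2

Each diagonal entry of L is the vertex degree and each off-diagonal entry is -1 where an edge is present, 0 otherwise; in the order [1, 2, 3, 4, 5, 6, 7, 8, 9, 10] the diagonal is [3, 3, 3, 3, 3, 3, 3, 3, 3, 3]. The sorted Laplacian eigenvalues are [0, 2, 2, 2, 2, 2, 5, 5, 5, 5]; the algebraic connectivity is the second entry, 2. The eigenvalues sum to 30, which equals trace(L) = 2|E|. The largest eigenvalue, 5, is at most the vertex count 10.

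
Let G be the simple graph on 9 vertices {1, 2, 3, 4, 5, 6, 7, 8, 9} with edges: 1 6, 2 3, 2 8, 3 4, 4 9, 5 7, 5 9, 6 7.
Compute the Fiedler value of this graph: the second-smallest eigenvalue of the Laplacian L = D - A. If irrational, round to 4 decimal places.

Each diagonal entry of L is the vertex degree and each off-diagonal entry is -1 where an edge is present, 0 otherwise; in the order [1, 2, 3, 4, 5, 6, 7, 8, 9] the diagonal is [1, 2, 2, 2, 2, 2, 2, 1, 2]. The smallest Laplacian eigenvalue is always 0. The next one, lambda_2 = 0.1206, measures how hard the graph is to disconnect: larger values mean better connectivity.

0.1206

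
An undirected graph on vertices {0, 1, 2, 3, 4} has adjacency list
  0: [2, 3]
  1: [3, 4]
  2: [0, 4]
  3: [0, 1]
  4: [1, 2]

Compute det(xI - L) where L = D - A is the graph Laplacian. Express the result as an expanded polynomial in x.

Each diagonal entry of L is the vertex degree and each off-diagonal entry is -1 where an edge is present, 0 otherwise; in the order [0, 1, 2, 3, 4] the diagonal is [2, 2, 2, 2, 2]. Computing det(xI - L) by cofactor expansion (or equivalently via sum-over-permutations) gives x^5 - 10x^4 + 35x^3 - 50x^2 + 25x. Since p(0) = det(-L) = 0, x divides p(x).

x^5 - 10x^4 + 35x^3 - 50x^2 + 25x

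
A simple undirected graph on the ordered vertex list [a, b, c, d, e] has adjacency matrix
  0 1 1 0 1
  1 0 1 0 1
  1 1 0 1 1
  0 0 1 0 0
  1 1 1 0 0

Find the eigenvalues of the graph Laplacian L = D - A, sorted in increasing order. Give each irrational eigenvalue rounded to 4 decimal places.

Reading degrees in the order [a, b, c, d, e] gives [3, 3, 4, 1, 3]; set D = diag(3, 3, 4, 1, 3) and form L = D - A. Since every row of L sums to 0, the all-ones vector is in the kernel and 0 is an eigenvalue. The single zero eigenvalue shows the graph is connected. The eigenvalues sum to 14, which equals trace(L) = 2|E|.

[0, 1, 4, 4, 5]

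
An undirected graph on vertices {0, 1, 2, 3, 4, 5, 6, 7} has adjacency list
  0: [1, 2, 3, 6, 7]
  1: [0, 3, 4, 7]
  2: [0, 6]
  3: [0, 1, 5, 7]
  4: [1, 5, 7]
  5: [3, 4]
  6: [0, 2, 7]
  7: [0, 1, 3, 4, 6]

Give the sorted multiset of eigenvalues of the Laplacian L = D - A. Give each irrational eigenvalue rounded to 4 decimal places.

[0, 1.0525, 2.3506, 3.2436, 3.5240, 5.4071, 6.0799, 6.3424]

Reading degrees in the order [0, 1, 2, 3, 4, 5, 6, 7] gives [5, 4, 2, 4, 3, 2, 3, 5]; set D = diag(5, 4, 2, 4, 3, 2, 3, 5) and form L = D - A. Diagonalising L (or applying a numerical eigensolver to the 8x8 matrix) gives the spectrum above. The single zero eigenvalue shows the graph is connected. The largest eigenvalue, 6.3424, is at most the vertex count 8. There is one zero in the spectrum, matching the 1 component.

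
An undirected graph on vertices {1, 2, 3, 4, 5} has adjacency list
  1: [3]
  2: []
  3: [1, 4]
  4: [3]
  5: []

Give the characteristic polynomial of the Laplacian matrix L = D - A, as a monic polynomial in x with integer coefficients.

Each diagonal entry of L is the vertex degree and each off-diagonal entry is -1 where an edge is present, 0 otherwise; in the order [1, 2, 3, 4, 5] the diagonal is [1, 0, 2, 1, 0]. L has integer entries, so p(x) = det(xI - L) has integer coefficients. Expanding the determinant yields x^5 - 4x^4 + 3x^3. The coefficient of x^4 equals -trace(L) = -4, matching the sum of degrees. There are 3 zeros in the spectrum, matching the 3 components. The largest eigenvalue, 3, is at most the vertex count 5.

x^5 - 4x^4 + 3x^3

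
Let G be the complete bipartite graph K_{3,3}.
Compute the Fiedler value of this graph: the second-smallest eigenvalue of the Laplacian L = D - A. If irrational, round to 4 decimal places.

The graph has 6 vertices and degree multiset [3, 3, 3, 3, 3, 3]; D is the diagonal matrix of degrees and L = D - A. The sorted Laplacian eigenvalues are [0, 3, 3, 3, 3, 6]; the algebraic connectivity is the second entry, 3.

3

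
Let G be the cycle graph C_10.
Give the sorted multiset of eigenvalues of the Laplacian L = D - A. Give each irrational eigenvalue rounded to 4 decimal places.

[0, 0.3820, 0.3820, 1.3820, 1.3820, 2.6180, 2.6180, 3.6180, 3.6180, 4]

The graph has 10 vertices and degree multiset [2, 2, 2, 2, 2, 2, 2, 2, 2, 2]; D is the diagonal matrix of degrees and L = D - A. Diagonalising L (or applying a numerical eigensolver to the 10x10 matrix) gives the spectrum above. The single zero eigenvalue shows the graph is connected. There is one zero in the spectrum, matching the 1 component.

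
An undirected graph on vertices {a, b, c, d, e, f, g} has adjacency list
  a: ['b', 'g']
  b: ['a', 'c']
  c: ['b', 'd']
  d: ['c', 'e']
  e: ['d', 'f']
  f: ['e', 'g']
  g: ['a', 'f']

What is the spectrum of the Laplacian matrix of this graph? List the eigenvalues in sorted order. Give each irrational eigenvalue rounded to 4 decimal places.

Each diagonal entry of L is the vertex degree and each off-diagonal entry is -1 where an edge is present, 0 otherwise; in the order [a, b, c, d, e, f, g] the diagonal is [2, 2, 2, 2, 2, 2, 2]. The multiplicity of 0 as a Laplacian eigenvalue equals the number of connected components.

[0, 0.7530, 0.7530, 2.4450, 2.4450, 3.8019, 3.8019]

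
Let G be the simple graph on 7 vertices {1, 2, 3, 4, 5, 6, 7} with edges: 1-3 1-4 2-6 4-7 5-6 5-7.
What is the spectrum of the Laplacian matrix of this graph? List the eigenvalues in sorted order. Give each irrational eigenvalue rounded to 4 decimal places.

Reading degrees in the order [1, 2, 3, 4, 5, 6, 7] gives [2, 1, 1, 2, 2, 2, 2]; set D = diag(2, 1, 1, 2, 2, 2, 2) and form L = D - A. L is symmetric positive semidefinite, so every eigenvalue is real and nonnegative. There is one zero in the spectrum, matching the 1 component. The largest eigenvalue, 3.8019, is at most the vertex count 7.

[0, 0.1981, 0.7530, 1.5550, 2.4450, 3.2470, 3.8019]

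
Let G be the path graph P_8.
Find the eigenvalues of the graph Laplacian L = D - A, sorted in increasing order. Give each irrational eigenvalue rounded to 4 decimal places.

[0, 0.1522, 0.5858, 1.2346, 2, 2.7654, 3.4142, 3.8478]

The graph has 8 vertices and degree multiset [2, 2, 2, 2, 2, 2, 1, 1]; D is the diagonal matrix of degrees and L = D - A. Diagonalising L (or applying a numerical eigensolver to the 8x8 matrix) gives the spectrum above.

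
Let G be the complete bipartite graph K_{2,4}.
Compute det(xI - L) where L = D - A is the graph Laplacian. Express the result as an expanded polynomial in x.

The graph has 6 vertices and degree multiset [4, 4, 2, 2, 2, 2]; D is the diagonal matrix of degrees and L = D - A. L has integer entries, so p(x) = det(xI - L) has integer coefficients. Expanding the determinant yields x^6 - 16x^5 + 96x^4 - 272x^3 + 368x^2 - 192x. The constant term is 0 because L is singular (the all-ones vector lies in its kernel).

x^6 - 16x^5 + 96x^4 - 272x^3 + 368x^2 - 192x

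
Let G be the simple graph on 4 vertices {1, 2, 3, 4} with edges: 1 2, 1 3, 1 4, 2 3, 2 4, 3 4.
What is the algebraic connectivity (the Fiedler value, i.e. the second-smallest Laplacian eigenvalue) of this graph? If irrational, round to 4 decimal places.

4

With the vertex order [1, 2, 3, 4], the degrees are [3, 3, 3, 3], giving D = diag(3, 3, 3, 3) and L = D - A. Computing the eigenvalues of L and sorting gives [0, 4, 4, 4]. The Fiedler value lambda_2 = 4 is strictly positive, so the graph is connected.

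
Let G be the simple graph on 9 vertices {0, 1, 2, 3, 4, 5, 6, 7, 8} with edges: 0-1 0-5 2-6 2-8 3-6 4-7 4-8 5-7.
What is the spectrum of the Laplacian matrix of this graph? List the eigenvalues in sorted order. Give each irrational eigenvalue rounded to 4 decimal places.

[0, 0.1206, 0.4679, 1, 1.6527, 2.3473, 3, 3.5321, 3.8794]

Each diagonal entry of L is the vertex degree and each off-diagonal entry is -1 where an edge is present, 0 otherwise; in the order [0, 1, 2, 3, 4, 5, 6, 7, 8] the diagonal is [2, 1, 2, 1, 2, 2, 2, 2, 2]. The multiplicity of 0 as a Laplacian eigenvalue equals the number of connected components. The single zero eigenvalue shows the graph is connected. By the matrix-tree theorem the graph has (1/9) * product of the nonzero eigenvalues = 1 spanning tree.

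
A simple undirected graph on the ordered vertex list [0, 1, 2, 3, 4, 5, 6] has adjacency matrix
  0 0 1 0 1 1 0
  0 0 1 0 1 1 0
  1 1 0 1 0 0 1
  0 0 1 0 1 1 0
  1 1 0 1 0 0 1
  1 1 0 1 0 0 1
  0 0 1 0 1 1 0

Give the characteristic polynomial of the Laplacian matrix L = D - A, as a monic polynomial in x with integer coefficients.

x^7 - 24x^6 + 234x^5 - 1192x^4 + 3357x^3 - 4968x^2 + 3024x

Reading degrees in the order [0, 1, 2, 3, 4, 5, 6] gives [3, 3, 4, 3, 4, 4, 3]; set D = diag(3, 3, 4, 3, 4, 4, 3) and form L = D - A. The eigenvalues of L are [0, 3, 3, 3, 4, 4, 7]; the characteristic polynomial is the product of (x - lambda_i), which multiplies out to x^7 - 24x^6 + 234x^5 - 1192x^4 + 3357x^3 - 4968x^2 + 3024x. The coefficient of x^6 equals -trace(L) = -24, matching the sum of degrees.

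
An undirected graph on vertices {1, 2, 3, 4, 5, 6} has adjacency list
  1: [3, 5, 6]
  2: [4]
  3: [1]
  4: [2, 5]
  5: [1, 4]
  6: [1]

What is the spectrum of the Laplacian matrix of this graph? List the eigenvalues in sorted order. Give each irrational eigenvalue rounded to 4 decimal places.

[0, 0.3249, 1, 1.4608, 3, 4.2143]

With the vertex order [1, 2, 3, 4, 5, 6], the degrees are [3, 1, 1, 2, 2, 1], giving D = diag(3, 1, 1, 2, 2, 1) and L = D - A. Since every row of L sums to 0, the all-ones vector is in the kernel and 0 is an eigenvalue. The single zero eigenvalue shows the graph is connected. There is one zero in the spectrum, matching the 1 component. By the matrix-tree theorem the graph has (1/6) * product of the nonzero eigenvalues = 1 spanning tree.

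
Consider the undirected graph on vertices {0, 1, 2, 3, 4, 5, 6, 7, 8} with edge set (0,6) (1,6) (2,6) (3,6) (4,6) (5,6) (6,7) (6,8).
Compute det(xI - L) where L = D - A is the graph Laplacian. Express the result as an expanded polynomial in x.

x^9 - 16x^8 + 84x^7 - 224x^6 + 350x^5 - 336x^4 + 196x^3 - 64x^2 + 9x

Reading degrees in the order [0, 1, 2, 3, 4, 5, 6, 7, 8] gives [1, 1, 1, 1, 1, 1, 8, 1, 1]; set D = diag(1, 1, 1, 1, 1, 1, 8, 1, 1) and form L = D - A. The eigenvalues of L are [0, 1, 1, 1, 1, 1, 1, 1, 9]; the characteristic polynomial is the product of (x - lambda_i), which multiplies out to x^9 - 16x^8 + 84x^7 - 224x^6 + 350x^5 - 336x^4 + 196x^3 - 64x^2 + 9x. The constant term is 0 because L is singular (the all-ones vector lies in its kernel). The largest eigenvalue, 9, is at most the vertex count 9.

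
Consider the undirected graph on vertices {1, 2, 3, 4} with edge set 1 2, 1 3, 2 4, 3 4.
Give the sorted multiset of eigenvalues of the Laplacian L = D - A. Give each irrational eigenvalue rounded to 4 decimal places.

With the vertex order [1, 2, 3, 4], the degrees are [2, 2, 2, 2], giving D = diag(2, 2, 2, 2) and L = D - A. The multiplicity of 0 as a Laplacian eigenvalue equals the number of connected components.

[0, 2, 2, 4]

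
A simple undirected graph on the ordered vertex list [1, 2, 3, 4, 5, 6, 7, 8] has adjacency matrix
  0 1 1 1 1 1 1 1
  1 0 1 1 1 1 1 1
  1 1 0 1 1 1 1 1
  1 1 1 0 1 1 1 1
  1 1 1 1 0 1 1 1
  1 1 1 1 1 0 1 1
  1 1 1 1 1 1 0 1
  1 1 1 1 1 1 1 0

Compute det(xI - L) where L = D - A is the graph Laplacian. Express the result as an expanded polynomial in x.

x^8 - 56x^7 + 1344x^6 - 17920x^5 + 143360x^4 - 688128x^3 + 1835008x^2 - 2097152x

Each diagonal entry of L is the vertex degree and each off-diagonal entry is -1 where an edge is present, 0 otherwise; in the order [1, 2, 3, 4, 5, 6, 7, 8] the diagonal is [7, 7, 7, 7, 7, 7, 7, 7]. Computing det(xI - L) by cofactor expansion (or equivalently via sum-over-permutations) gives x^8 - 56x^7 + 1344x^6 - 17920x^5 + 143360x^4 - 688128x^3 + 1835008x^2 - 2097152x. The constant term is 0 because L is singular (the all-ones vector lies in its kernel). The eigenvalues sum to 56, which equals trace(L) = 2|E|. There is one zero in the spectrum, matching the 1 component.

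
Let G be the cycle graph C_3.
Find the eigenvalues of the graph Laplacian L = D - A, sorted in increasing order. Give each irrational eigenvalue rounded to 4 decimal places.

[0, 3, 3]

The graph has 3 vertices and degree multiset [2, 2, 2]; D is the diagonal matrix of degrees and L = D - A. Since every row of L sums to 0, the all-ones vector is in the kernel and 0 is an eigenvalue. The single zero eigenvalue shows the graph is connected. The eigenvalues sum to 6, which equals trace(L) = 2|E|. The largest eigenvalue, 3, is at most the vertex count 3.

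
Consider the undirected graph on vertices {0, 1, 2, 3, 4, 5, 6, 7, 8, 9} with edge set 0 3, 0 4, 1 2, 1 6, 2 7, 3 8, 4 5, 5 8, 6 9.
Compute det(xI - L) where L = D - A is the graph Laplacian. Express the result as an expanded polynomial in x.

x^10 - 18x^9 + 136x^8 - 560x^7 + 1365x^6 - 2000x^5 + 1700x^4 - 750x^3 + 125x^2

With the vertex order [0, 1, 2, 3, 4, 5, 6, 7, 8, 9], the degrees are [2, 2, 2, 2, 2, 2, 2, 1, 2, 1], giving D = diag(2, 2, 2, 2, 2, 2, 2, 1, 2, 1) and L = D - A. Computing det(xI - L) by cofactor expansion (or equivalently via sum-over-permutations) gives x^10 - 18x^9 + 136x^8 - 560x^7 + 1365x^6 - 2000x^5 + 1700x^4 - 750x^3 + 125x^2. The constant term is 0 because L is singular (the all-ones vector lies in its kernel).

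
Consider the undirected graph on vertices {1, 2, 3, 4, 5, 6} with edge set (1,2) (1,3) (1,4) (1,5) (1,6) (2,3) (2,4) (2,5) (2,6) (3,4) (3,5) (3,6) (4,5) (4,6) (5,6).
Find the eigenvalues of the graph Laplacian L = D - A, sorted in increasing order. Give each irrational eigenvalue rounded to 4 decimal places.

With the vertex order [1, 2, 3, 4, 5, 6], the degrees are [5, 5, 5, 5, 5, 5], giving D = diag(5, 5, 5, 5, 5, 5) and L = D - A. The multiplicity of 0 as a Laplacian eigenvalue equals the number of connected components. There is one zero in the spectrum, matching the 1 component.

[0, 6, 6, 6, 6, 6]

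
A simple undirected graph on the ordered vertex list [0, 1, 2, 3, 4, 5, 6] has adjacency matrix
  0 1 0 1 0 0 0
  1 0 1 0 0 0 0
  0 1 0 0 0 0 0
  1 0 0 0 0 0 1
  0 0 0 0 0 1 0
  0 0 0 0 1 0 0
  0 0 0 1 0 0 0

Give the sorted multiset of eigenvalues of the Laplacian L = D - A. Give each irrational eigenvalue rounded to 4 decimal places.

With the vertex order [0, 1, 2, 3, 4, 5, 6], the degrees are [2, 2, 1, 2, 1, 1, 1], giving D = diag(2, 2, 1, 2, 1, 1, 1) and L = D - A. Since every row of L sums to 0, the all-ones vector is in the kernel and 0 is an eigenvalue. The 2 zero eigenvalues correspond to the 2 connected components. There are 2 zeros in the spectrum, matching the 2 components. The largest eigenvalue, 3.6180, is at most the vertex count 7.

[0, 0, 0.3820, 1.3820, 2, 2.6180, 3.6180]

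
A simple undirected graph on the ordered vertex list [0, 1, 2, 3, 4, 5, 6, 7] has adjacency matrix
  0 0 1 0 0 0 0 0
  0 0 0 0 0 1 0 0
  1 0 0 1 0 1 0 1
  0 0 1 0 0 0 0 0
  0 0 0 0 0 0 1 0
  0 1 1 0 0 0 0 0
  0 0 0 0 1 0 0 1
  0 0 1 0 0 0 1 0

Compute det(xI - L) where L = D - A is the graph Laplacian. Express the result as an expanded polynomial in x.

x^8 - 14x^7 + 75x^6 - 198x^5 + 275x^4 - 198x^3 + 67x^2 - 8x

With the vertex order [0, 1, 2, 3, 4, 5, 6, 7], the degrees are [1, 1, 4, 1, 1, 2, 2, 2], giving D = diag(1, 1, 4, 1, 1, 2, 2, 2) and L = D - A. L has integer entries, so p(x) = det(xI - L) has integer coefficients. Expanding the determinant yields x^8 - 14x^7 + 75x^6 - 198x^5 + 275x^4 - 198x^3 + 67x^2 - 8x. Since p(0) = det(-L) = 0, x divides p(x). The eigenvalues sum to 14, which equals trace(L) = 2|E|. The largest eigenvalue, 5.1732, is at most the vertex count 8.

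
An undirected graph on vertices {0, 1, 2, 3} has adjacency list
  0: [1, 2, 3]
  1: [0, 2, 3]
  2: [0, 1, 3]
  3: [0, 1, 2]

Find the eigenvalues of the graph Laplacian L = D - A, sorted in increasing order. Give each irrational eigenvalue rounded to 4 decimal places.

Each diagonal entry of L is the vertex degree and each off-diagonal entry is -1 where an edge is present, 0 otherwise; in the order [0, 1, 2, 3] the diagonal is [3, 3, 3, 3]. The multiplicity of 0 as a Laplacian eigenvalue equals the number of connected components. The eigenvalues sum to 12, which equals trace(L) = 2|E|. The largest eigenvalue, 4, is at most the vertex count 4.

[0, 4, 4, 4]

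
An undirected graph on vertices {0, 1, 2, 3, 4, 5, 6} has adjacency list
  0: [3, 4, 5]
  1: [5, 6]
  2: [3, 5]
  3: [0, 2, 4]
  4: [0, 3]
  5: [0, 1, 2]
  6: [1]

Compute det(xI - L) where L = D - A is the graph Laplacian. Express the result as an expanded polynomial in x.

With the vertex order [0, 1, 2, 3, 4, 5, 6], the degrees are [3, 2, 2, 3, 2, 3, 1], giving D = diag(3, 2, 2, 3, 2, 3, 1) and L = D - A. Computing det(xI - L) by cofactor expansion (or equivalently via sum-over-permutations) gives x^7 - 16x^6 + 100x^5 - 308x^4 + 481x^3 - 344x^2 + 77x. The constant term is 0 because L is singular (the all-ones vector lies in its kernel). The largest eigenvalue, 4.9303, is at most the vertex count 7.

x^7 - 16x^6 + 100x^5 - 308x^4 + 481x^3 - 344x^2 + 77x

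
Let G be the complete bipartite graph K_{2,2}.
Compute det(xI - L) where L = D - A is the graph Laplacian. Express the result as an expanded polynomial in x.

x^4 - 8x^3 + 20x^2 - 16x

The graph has 4 vertices and degree multiset [2, 2, 2, 2]; D is the diagonal matrix of degrees and L = D - A. L has integer entries, so p(x) = det(xI - L) has integer coefficients. Expanding the determinant yields x^4 - 8x^3 + 20x^2 - 16x. The constant term is 0 because L is singular (the all-ones vector lies in its kernel).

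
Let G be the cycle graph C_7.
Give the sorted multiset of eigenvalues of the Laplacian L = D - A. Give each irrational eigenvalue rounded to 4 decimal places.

The graph has 7 vertices and degree multiset [2, 2, 2, 2, 2, 2, 2]; D is the diagonal matrix of degrees and L = D - A. Diagonalising L (or applying a numerical eigensolver to the 7x7 matrix) gives the spectrum above.

[0, 0.7530, 0.7530, 2.4450, 2.4450, 3.8019, 3.8019]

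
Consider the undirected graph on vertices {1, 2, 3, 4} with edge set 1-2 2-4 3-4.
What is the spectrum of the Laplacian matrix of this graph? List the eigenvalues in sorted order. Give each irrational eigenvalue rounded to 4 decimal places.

[0, 0.5858, 2, 3.4142]

With the vertex order [1, 2, 3, 4], the degrees are [1, 2, 1, 2], giving D = diag(1, 2, 1, 2) and L = D - A. Diagonalising L (or applying a numerical eigensolver to the 4x4 matrix) gives the spectrum above. By the matrix-tree theorem the graph has (1/4) * product of the nonzero eigenvalues = 1 spanning tree. The eigenvalues sum to 6, which equals trace(L) = 2|E|.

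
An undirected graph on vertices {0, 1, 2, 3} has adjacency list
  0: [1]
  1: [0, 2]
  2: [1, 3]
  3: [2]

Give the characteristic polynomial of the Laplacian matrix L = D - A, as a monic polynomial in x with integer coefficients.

With the vertex order [0, 1, 2, 3], the degrees are [1, 2, 2, 1], giving D = diag(1, 2, 2, 1) and L = D - A. L has integer entries, so p(x) = det(xI - L) has integer coefficients. Expanding the determinant yields x^4 - 6x^3 + 10x^2 - 4x. The coefficient of x^3 equals -trace(L) = -6, matching the sum of degrees.

x^4 - 6x^3 + 10x^2 - 4x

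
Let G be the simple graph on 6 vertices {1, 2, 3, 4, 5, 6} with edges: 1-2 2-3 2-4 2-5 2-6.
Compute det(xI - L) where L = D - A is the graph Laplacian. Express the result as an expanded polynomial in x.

x^6 - 10x^5 + 30x^4 - 40x^3 + 25x^2 - 6x

Each diagonal entry of L is the vertex degree and each off-diagonal entry is -1 where an edge is present, 0 otherwise; in the order [1, 2, 3, 4, 5, 6] the diagonal is [1, 5, 1, 1, 1, 1]. Computing det(xI - L) by cofactor expansion (or equivalently via sum-over-permutations) gives x^6 - 10x^5 + 30x^4 - 40x^3 + 25x^2 - 6x. The constant term is 0 because L is singular (the all-ones vector lies in its kernel). The eigenvalues sum to 10, which equals trace(L) = 2|E|. The largest eigenvalue, 6, is at most the vertex count 6.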